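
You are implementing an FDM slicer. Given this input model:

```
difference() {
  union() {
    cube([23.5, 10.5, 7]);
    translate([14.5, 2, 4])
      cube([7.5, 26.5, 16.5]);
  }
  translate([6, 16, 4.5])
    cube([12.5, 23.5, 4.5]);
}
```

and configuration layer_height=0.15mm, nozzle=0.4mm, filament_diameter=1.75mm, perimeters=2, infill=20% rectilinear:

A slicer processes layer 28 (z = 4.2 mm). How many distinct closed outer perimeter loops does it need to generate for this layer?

At z = 4.2 mm: the cube (footprint 23.5×10.5) is included at this height; the cube at (14.5, 2) is present — its section is the full 7.5×26.5 rectangle; Combining (union): the regions partially overlap (shared area 63.75 mm²), so overlapping operands fuse into one piece — 1 connected region; the cube at (6, 16) is not intersected at this z (z outside [4.5, 9]); Taking the first minus the rest: none of the subtracted shapes is present at this height, so that combined region is unchanged — 1 connected region. The result has 1 disconnected region.

1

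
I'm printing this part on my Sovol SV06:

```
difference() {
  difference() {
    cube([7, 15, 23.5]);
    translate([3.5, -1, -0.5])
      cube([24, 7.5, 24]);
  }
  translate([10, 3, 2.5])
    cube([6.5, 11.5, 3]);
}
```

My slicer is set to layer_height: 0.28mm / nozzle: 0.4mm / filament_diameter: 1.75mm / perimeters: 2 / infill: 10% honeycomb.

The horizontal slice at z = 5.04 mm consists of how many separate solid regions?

At z = 5.04 mm: the cube (footprint 7×15) is included at this height; the 24×7.5 cube at (3.5, -1) contributes its full rectangle; After the difference (first − rest): starting from the 7×15 cube, the 24×7.5 cube at (3.5, -1) partially overlaps it — only the 22.75 mm² overlap (of its 180.00 mm²) is removed, clipping the outline — 1 connected region; the cube at (10, 3) (footprint 6.5×11.5) is included at this height; Subtracting the remaining from the first: starting from that combined region, the 6.5×11.5 cube at (10, 3) misses the remaining region (no effect) — 1 connected region. The result has 1 disconnected region.

1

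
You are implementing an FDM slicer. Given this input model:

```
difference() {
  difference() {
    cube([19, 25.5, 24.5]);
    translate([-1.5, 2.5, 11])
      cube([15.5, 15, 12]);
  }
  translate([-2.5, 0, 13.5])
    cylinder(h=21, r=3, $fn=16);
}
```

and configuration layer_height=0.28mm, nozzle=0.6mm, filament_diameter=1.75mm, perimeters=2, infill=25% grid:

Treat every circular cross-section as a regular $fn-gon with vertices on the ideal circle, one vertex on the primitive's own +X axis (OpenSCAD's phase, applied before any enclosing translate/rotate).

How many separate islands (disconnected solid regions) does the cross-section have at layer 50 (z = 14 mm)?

1

At z = 14 mm: the cube (footprint 19×25.5) is included at this height; the cube at (-1.5, 2.5) (footprint 15.5×15) is included at this height; Taking the first minus the rest: starting from the 19×25.5 cube, the 15.5×15 cube at (-1.5, 2.5) partially overlaps it — only the 210.00 mm² overlap (of its 232.50 mm²) is removed, clipping the outline — 1 connected region; the cylinder at (-2.5, 0): section is a regular 16-gon, circumradius r=3; Subtracting the remaining from the first: starting from that combined region, the r=3 cylinder at (-2.5, 0) partially overlaps it — only the 0.50 mm² overlap (of its 27.55 mm²) is removed, clipping the outline — 1 connected region. Overall, the cross-section is a single solid region. Island count = 1.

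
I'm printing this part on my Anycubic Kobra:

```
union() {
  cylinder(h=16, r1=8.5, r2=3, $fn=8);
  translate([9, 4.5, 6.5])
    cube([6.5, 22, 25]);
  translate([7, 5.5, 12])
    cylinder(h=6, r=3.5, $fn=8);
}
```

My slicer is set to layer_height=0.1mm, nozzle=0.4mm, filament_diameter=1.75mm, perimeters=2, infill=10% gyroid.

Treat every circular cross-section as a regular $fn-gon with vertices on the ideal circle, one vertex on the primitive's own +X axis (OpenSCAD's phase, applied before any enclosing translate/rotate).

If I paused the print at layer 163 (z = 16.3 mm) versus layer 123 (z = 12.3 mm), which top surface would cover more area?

layer 123 (z = 12.3 mm)

Layer 163 (z = 16.3): the cone does not reach this height (z outside [0, 16]); the cube at (9, 4.5) (footprint 6.5×22) is included at this height (area 143.00 mm²); the r=3.5 cylinder at (7, 5.5) gives a regular 8-gon of circumradius 3.5 (constant along its height) (area = (8/2)·3.500²·sin(360°/8) = 34.65 mm²); Merging all regions: the regions partially overlap — summed areas 177.65 mm² minus the doubly-counted overlap 3.78 mm² gives 173.86 mm² — area = 173.86 mm². So its area = 173.86 mm². Layer 123 (z = 12.3): the cone (r1=8.5→r2=3) has section circumradius 4.272 here — a regular 8-gon (area = (8/2)·4.272²·sin(360°/8) = 51.62 mm²); the cube at (9, 4.5) (footprint 6.5×22) is included at this height (area 143.00 mm²); the r=3.5 cylinder at (7, 5.5) contributes a regular 8-gon of circumradius 3.5 (area = (8/2)·3.500²·sin(360°/8) = 34.65 mm²); Taking the union: the regions partially overlap — summed areas 229.26 mm² minus the doubly-counted overlap 3.78 mm² gives 225.48 mm² — area = 225.48 mm². So its area = 225.48 mm². Layer 123 is larger (225.48 vs 173.86 mm²).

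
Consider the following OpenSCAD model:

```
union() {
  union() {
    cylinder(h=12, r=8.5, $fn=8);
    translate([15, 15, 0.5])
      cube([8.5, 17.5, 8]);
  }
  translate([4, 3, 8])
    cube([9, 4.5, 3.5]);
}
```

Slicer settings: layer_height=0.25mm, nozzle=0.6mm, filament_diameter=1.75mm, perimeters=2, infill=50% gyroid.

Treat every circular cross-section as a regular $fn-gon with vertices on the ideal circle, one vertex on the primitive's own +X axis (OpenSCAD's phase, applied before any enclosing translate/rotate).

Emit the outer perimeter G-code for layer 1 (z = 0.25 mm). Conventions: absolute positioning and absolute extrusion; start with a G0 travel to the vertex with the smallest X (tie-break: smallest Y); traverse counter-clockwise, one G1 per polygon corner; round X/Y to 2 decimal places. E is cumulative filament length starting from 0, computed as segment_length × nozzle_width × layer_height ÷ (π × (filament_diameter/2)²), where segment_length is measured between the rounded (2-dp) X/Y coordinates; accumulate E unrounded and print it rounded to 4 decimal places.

At z = 0.25 mm: the cylinder: section is a regular 8-gon, circumradius r=8.5; the cube at (15, 15) is absent (z outside [0.5, 8.5]); Merging all regions: only the r=8.5 cylinder is present, so the union is just that shape — 1 connected region; the cube at (4, 3) is not intersected at this z (z outside [8, 11.5]); Taking the union: only the result so far is present, so the union is just that shape — 1 connected region. The outline is a single polygon with 8 vertices. Extrusion per mm of travel: 0.6 × 0.25 / (π × 0.875²) = 0.062363. Accumulating E over each segment gives final E = 3.2456.

G0 X-8.50 Y0.00 Z0.25
G1 X-6.01 Y-6.01 E0.4057
G1 X0.00 Y-8.50 E0.8114
G1 X6.01 Y-6.01 E1.2171
G1 X8.50 Y0.00 E1.6228
G1 X6.01 Y6.01 E2.0285
G1 X0.00 Y8.50 E2.4342
G1 X-6.01 Y6.01 E2.8399
G1 X-8.50 Y0.00 E3.2456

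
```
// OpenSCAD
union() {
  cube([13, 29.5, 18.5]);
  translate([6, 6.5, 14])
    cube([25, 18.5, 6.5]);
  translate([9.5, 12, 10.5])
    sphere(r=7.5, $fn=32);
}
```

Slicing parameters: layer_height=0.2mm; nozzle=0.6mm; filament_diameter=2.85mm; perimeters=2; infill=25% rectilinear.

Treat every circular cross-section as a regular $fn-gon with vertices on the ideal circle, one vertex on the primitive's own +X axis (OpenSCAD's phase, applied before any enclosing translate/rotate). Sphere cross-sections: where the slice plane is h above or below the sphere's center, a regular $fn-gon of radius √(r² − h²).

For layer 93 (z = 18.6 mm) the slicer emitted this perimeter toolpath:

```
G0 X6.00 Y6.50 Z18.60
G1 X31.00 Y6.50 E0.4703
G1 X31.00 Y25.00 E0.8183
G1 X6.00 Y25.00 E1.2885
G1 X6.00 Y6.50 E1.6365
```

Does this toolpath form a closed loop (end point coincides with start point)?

Start point (G0): (6.00, 6.50). End point (last G1): the path returns to the start — closed.

yes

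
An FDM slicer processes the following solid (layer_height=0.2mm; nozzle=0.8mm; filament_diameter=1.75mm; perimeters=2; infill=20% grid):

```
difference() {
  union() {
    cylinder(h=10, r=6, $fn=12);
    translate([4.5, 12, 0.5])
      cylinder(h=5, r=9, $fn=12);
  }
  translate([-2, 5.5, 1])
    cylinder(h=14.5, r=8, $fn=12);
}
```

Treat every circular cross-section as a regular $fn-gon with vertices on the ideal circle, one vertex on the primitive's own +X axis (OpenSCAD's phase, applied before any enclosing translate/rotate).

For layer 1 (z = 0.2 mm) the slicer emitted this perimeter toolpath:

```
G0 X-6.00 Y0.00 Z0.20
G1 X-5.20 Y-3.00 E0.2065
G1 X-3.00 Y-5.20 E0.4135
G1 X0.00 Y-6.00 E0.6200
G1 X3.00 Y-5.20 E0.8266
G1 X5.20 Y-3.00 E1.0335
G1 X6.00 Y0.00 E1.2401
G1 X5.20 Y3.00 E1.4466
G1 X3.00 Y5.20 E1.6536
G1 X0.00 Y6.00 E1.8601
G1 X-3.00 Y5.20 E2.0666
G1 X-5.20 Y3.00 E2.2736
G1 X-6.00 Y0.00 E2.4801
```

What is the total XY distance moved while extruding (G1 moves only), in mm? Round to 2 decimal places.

Sum the Euclidean lengths of each G1 segment: total = 37.28 mm.

37.28 mm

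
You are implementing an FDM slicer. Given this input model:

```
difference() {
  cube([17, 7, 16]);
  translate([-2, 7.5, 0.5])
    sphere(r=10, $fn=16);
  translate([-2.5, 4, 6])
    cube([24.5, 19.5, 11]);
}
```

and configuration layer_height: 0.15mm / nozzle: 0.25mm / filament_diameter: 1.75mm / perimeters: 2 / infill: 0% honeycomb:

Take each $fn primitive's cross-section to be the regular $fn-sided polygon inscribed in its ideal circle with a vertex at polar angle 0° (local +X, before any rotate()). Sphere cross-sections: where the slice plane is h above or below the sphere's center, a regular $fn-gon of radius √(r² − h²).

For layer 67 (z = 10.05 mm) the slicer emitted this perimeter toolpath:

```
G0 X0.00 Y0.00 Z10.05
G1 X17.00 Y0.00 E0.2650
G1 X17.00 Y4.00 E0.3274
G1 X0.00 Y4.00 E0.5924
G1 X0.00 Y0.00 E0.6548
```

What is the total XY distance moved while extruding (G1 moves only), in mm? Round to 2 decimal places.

Sum the Euclidean lengths of each G1 segment: total = 42.00 mm.

42.00 mm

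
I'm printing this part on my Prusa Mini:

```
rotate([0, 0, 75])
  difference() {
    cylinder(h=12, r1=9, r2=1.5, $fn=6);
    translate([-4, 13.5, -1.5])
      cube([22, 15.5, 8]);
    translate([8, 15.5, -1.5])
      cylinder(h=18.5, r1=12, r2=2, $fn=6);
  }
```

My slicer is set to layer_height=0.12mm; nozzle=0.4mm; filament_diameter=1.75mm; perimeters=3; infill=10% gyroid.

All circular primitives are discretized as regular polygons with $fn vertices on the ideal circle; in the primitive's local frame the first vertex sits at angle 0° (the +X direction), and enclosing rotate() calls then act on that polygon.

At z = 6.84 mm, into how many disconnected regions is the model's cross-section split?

At z = 6.84 mm: the cone: at t=0.570 of its height the radius interpolates to r₁+(r₂−r₁)t = 4.725, giving a regular 6-gon of that circumradius; the cube at (-4, 13.5) does not reach this height (z outside [-1.5, 6.5]); the cone at (8, 15.5) (r1=12→r2=2) has section circumradius 7.492 here — a regular 6-gon; After the difference (first − rest): starting from the cone, the cone at (8, 15.5) misses the remaining region (no effect) — 1 connected region; (whole slice rotated 75° about Z — lengths, areas and connectivity unchanged). The result has 1 disconnected region.

1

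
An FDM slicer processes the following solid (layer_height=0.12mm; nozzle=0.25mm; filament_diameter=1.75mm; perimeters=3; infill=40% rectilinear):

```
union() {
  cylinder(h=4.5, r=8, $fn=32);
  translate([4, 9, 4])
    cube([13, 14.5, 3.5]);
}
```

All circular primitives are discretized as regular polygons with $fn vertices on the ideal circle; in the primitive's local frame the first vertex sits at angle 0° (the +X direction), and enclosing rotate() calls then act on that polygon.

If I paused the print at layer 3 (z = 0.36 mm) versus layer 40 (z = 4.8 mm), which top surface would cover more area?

Layer 3 (z = 0.36): the r=8 cylinder gives a regular 32-gon of circumradius 8 (constant along its height) (area = (32/2)·8.000²·sin(360°/32) = 199.77 mm²); the cube at (4, 9) does not reach this height (z outside [4, 7.5]); Combining (union): only the r=8 cylinder is present, so the union is just that shape — area = 199.77 mm². So its area = 199.77 mm². Layer 40 (z = 4.8): the cylinder is absent (z outside [0, 4.5]); the 13×14.5 cube at (4, 9) contributes its full rectangle (area 188.50 mm²); Taking the union: only the 13×14.5 cube at (4, 9) is present, so the union is just that shape — area = 188.50 mm². So its area = 188.50 mm². Layer 3 is larger (199.77 vs 188.50 mm²).

layer 3 (z = 0.36 mm)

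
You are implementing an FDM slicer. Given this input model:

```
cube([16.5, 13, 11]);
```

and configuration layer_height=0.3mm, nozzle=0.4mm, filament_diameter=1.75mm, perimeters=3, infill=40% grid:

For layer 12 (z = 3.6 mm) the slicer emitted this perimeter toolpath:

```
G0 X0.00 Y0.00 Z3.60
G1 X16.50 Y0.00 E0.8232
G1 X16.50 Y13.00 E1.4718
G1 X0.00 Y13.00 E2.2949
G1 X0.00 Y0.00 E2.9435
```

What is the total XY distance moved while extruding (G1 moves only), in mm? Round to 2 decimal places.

Sum the Euclidean lengths of each G1 segment: total = 59.00 mm.

59.00 mm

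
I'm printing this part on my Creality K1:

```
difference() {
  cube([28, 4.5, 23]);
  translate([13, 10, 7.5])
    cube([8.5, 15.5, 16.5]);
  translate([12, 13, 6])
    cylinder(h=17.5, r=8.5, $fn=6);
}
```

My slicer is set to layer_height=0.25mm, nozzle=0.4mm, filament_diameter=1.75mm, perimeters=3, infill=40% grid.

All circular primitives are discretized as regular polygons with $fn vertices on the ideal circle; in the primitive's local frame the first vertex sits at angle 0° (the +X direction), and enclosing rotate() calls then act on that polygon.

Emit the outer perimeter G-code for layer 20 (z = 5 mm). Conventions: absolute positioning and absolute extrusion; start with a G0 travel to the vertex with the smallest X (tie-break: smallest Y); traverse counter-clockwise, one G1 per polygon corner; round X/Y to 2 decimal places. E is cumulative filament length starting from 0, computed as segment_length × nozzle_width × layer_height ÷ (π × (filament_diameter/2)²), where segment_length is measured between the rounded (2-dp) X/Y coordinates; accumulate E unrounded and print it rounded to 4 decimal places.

At z = 5 mm: the cube (footprint 28×4.5) is included at this height; the cube at (13, 10) is not intersected at this z (z outside [7.5, 24]); the cylinder at (12, 13) is absent (z outside [6, 23.5]); Taking the first minus the rest: none of the subtracted shapes is present at this height, so the 28×4.5 cube is unchanged — 1 connected region. The outline is a single polygon with 4 vertices. Extrusion per mm of travel: 0.4 × 0.25 / (π × 0.875²) = 0.041575. Accumulating E over each segment gives final E = 2.7024.

G0 X0.00 Y0.00 Z5.00
G1 X28.00 Y0.00 E1.1641
G1 X28.00 Y4.50 E1.3512
G1 X0.00 Y4.50 E2.5153
G1 X0.00 Y0.00 E2.7024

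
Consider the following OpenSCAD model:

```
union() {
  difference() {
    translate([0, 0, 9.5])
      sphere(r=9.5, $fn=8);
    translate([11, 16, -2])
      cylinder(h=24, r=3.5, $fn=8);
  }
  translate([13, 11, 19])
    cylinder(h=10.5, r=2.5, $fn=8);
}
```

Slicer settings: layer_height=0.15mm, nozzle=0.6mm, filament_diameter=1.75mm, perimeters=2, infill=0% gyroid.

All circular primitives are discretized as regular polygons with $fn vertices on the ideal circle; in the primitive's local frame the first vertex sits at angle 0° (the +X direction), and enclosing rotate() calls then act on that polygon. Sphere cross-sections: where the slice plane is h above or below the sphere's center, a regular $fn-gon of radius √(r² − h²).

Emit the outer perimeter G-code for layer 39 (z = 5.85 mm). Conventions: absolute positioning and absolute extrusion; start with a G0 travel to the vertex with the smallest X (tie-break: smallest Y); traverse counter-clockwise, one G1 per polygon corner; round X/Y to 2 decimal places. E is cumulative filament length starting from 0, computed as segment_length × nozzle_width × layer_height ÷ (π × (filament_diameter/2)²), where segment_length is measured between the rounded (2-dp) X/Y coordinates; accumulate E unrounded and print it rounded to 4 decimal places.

At z = 5.85 mm: the r=9.5 sphere contributes a regular 8-gon of circumradius √(9.5²−3.65²) = 8.771; the cylinder at (11, 16): section is a regular 8-gon, circumradius r=3.5; Taking the first minus the rest: starting from the r=9.5 sphere, the r=3.5 cylinder at (11, 16) misses the remaining region (no effect) — 1 connected region; the cylinder at (13, 11) does not reach this height (z outside [19, 29.5]); Taking the union: only that combined region is present, so the union is just that shape — 1 connected region. The outline is a single polygon with 8 vertices. Extrusion per mm of travel: 0.6 × 0.15 / (π × 0.875²) = 0.037418. Accumulating E over each segment gives final E = 2.0090.

G0 X-8.77 Y0.00 Z5.85
G1 X-6.20 Y-6.20 E0.2511
G1 X0.00 Y-8.77 E0.5023
G1 X6.20 Y-6.20 E0.7534
G1 X8.77 Y0.00 E1.0045
G1 X6.20 Y6.20 E1.2557
G1 X0.00 Y8.77 E1.5068
G1 X-6.20 Y6.20 E1.7579
G1 X-8.77 Y0.00 E2.0090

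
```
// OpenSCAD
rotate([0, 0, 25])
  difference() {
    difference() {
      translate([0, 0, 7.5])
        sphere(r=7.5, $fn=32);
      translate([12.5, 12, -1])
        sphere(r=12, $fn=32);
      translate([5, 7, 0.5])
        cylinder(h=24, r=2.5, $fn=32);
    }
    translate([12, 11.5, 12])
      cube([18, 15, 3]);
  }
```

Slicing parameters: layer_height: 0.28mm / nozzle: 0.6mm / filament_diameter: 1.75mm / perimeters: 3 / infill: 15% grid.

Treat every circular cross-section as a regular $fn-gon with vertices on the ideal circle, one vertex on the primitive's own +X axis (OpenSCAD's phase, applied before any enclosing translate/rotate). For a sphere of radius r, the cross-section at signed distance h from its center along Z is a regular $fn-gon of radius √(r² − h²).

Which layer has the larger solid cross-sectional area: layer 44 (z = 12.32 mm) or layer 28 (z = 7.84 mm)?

Layer 44 (z = 12.32): the r=7.5 sphere slices to a regular 32-gon of circumradius 5.746 (√(r²−h²) with h=4.82 from center) (area = (32/2)·5.746²·sin(360°/32) = 103.06 mm²); the sphere at (12.5, 12) does not reach this height (|z−center|=13.320 > r=12); the r=2.5 cylinder at (5, 7) contributes a regular 32-gon of circumradius 2.5 (area = (32/2)·2.500²·sin(360°/32) = 19.51 mm²); Taking the first minus the rest: starting from the r=7.5 sphere (103.06 mm²), the r=2.5 cylinder at (5, 7) misses the remaining region (no effect) — area = 103.06 mm²; the cube at (12, 11.5) (footprint 18×15) is included at this height (area 270.00 mm²); Taking the first minus the rest: starting from the result so far (103.06 mm²), the 18×15 cube at (12, 11.5) misses the remaining region (no effect) — area = 103.06 mm²; (whole slice rotated 25° about Z — lengths, areas and connectivity unchanged). So its area = 103.06 mm². Layer 28 (z = 7.84): the r=7.5 sphere slices to a regular 32-gon of circumradius 7.492 (√(r²−h²) with h=0.34 from center) (area = (32/2)·7.492²·sin(360°/32) = 175.22 mm²); the r=12 sphere at (12.5, 12) slices to a regular 32-gon of circumradius 8.115 (√(r²−h²) with h=8.84 from center) (area = (32/2)·8.115²·sin(360°/32) = 205.56 mm²); the r=2.5 cylinder at (5, 7) gives a regular 32-gon of circumradius 2.5 (constant along its height) (area = (32/2)·2.500²·sin(360°/32) = 19.51 mm²); After the difference (first − rest): starting from the r=7.5 sphere (175.22 mm²), the r=12 sphere at (12.5, 12) misses the remaining region (no effect); the r=2.5 cylinder at (5, 7) partially overlaps it — only the 3.87 mm² overlap (of its 19.51 mm²) is removed, clipping the outline — area = 171.35 mm²; the cube at (12, 11.5) is absent (z outside [12, 15]); Taking the first minus the rest: none of the subtracted shapes is present at this height, so the result so far is unchanged — area = 171.35 mm²; (whole slice rotated 25° about Z — lengths, areas and connectivity unchanged). So its area = 171.35 mm². Layer 28 is larger (171.35 vs 103.06 mm²).

layer 28 (z = 7.84 mm)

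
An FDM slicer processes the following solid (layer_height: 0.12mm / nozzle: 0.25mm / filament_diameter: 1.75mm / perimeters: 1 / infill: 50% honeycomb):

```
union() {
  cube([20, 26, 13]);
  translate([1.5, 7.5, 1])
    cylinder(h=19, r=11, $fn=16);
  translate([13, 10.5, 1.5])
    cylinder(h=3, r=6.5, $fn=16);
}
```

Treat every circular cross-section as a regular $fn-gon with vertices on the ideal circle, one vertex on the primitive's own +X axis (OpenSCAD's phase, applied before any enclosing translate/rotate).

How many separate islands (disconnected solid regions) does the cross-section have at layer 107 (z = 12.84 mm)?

1

At z = 12.84 mm: the 20×26 cube contributes its full rectangle; the r=11 cylinder at (1.5, 7.5) contributes a regular 16-gon of circumradius 11; the cylinder at (13, 10.5) does not reach this height (z outside [1.5, 4.5]); Merging all regions: the regions partially overlap (shared area 194.50 mm²), so overlapping operands fuse into one piece — 1 connected region. Overall, the cross-section is a single solid region. Island count = 1.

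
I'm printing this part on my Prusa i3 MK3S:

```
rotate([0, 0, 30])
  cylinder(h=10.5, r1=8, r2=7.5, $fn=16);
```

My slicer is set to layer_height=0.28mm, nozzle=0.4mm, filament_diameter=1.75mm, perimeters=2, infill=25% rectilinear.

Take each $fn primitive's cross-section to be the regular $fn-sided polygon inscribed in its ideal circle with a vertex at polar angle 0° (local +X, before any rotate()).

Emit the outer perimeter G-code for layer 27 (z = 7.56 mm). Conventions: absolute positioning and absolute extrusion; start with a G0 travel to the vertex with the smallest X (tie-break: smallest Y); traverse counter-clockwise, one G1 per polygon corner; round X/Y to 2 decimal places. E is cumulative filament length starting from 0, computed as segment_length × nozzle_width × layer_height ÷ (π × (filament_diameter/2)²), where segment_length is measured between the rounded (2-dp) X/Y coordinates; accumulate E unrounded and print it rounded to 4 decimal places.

At z = 7.56 mm: the cone: at t=0.720 of its height the radius interpolates to r₁+(r₂−r₁)t = 7.640, giving a regular 16-gon of that circumradius; (rotated 30° about Z; rotation is an isometry so areas/perimeters/island counts are preserved). The outline is a single polygon with 16 vertices. Extrusion per mm of travel: 0.4 × 0.28 / (π × 0.875²) = 0.046564. Accumulating E over each segment gives final E = 2.2208.

G0 X-7.57 Y-1.00 Z7.56
G1 X-6.62 Y-3.82 E0.1386
G1 X-4.65 Y-6.06 E0.2775
G1 X-1.98 Y-7.38 E0.4162
G1 X1.00 Y-7.57 E0.5552
G1 X3.82 Y-6.62 E0.6938
G1 X6.06 Y-4.65 E0.8327
G1 X7.38 Y-1.98 E0.9714
G1 X7.57 Y1.00 E1.1104
G1 X6.62 Y3.82 E1.2490
G1 X4.65 Y6.06 E1.3879
G1 X1.98 Y7.38 E1.5266
G1 X-1.00 Y7.57 E1.6656
G1 X-3.82 Y6.62 E1.8042
G1 X-6.06 Y4.65 E1.9431
G1 X-7.38 Y1.98 E2.0817
G1 X-7.57 Y-1.00 E2.2208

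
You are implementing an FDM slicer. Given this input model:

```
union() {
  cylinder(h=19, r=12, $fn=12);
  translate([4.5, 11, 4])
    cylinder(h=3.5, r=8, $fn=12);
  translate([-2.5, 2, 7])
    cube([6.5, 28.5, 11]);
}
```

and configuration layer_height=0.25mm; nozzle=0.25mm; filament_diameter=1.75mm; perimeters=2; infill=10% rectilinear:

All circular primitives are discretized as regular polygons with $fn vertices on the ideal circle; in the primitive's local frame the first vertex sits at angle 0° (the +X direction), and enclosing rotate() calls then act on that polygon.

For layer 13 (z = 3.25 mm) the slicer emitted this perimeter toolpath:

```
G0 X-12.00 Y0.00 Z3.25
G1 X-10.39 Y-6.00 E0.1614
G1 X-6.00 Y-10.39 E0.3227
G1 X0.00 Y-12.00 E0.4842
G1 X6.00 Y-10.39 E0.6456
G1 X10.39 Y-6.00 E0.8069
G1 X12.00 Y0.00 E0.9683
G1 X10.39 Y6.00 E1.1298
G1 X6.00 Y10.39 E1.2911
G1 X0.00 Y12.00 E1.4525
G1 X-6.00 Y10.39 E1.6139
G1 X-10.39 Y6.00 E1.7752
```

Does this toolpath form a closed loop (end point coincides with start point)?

Start point (G0): (-12.00, 0.00). End point (last G1): the path does not return to the start — open.

no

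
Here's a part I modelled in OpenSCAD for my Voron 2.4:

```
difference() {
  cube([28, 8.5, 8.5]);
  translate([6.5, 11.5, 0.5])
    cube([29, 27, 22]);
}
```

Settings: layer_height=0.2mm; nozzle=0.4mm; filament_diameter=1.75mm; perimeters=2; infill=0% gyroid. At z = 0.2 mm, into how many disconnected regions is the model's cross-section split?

1

At z = 0.2 mm: the 28×8.5 cube contributes its full rectangle; the cube at (6.5, 11.5) is not intersected at this z (z outside [0.5, 22.5]); Taking the first minus the rest: none of the subtracted shapes is present at this height, so the 28×8.5 cube is unchanged — 1 connected region. The result has 1 disconnected region.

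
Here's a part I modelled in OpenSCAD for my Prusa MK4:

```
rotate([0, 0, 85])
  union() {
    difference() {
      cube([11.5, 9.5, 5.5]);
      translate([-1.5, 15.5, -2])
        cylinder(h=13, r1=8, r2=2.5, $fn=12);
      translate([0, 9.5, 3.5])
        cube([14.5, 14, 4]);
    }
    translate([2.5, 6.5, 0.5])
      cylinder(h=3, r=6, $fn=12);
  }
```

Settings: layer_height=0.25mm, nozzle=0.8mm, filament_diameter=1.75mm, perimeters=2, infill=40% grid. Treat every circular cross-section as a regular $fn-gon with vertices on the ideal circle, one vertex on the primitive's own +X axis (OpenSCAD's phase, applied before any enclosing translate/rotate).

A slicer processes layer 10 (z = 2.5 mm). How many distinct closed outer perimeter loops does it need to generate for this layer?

1

At z = 2.5 mm: the cube (footprint 11.5×9.5) is included at this height; the cone at (-1.5, 15.5): at t=0.346 of its height the radius interpolates to r₁+(r₂−r₁)t = 6.096, giving a regular 12-gon of that circumradius; the cube at (0, 9.5) is absent (z outside [3.5, 7.5]); After the difference (first − rest): starting from the 11.5×9.5 cube, the cone at (-1.5, 15.5) misses the remaining region (no effect) — 1 connected region; the cylinder at (2.5, 6.5): section is a regular 12-gon, circumradius r=6; Combining (union): the regions partially overlap (shared area 65.46 mm²), so overlapping operands fuse into one piece — 1 connected region; (whole slice rotated 85° about Z — lengths, areas and connectivity unchanged). The result has 1 disconnected region.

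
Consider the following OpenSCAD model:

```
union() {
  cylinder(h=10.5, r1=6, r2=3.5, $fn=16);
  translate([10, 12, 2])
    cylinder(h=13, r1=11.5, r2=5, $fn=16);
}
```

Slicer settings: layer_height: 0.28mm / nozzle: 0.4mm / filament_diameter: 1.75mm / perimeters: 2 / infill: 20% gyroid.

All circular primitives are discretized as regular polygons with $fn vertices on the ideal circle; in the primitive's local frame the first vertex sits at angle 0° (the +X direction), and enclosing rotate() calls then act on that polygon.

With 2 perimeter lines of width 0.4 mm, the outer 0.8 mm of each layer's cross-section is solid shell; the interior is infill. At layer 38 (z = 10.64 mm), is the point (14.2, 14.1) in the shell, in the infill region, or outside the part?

At z = 10.64 mm: the cone is absent (z outside [0, 10.5]); the cone at (10, 12) (r1=11.5→r2=5) has section circumradius 7.180 here — a regular 16-gon; Taking the union: only the cone at (10, 12) is present, so the union is just that shape — 1 connected region. Overall, the cross-section is a single solid region. The nearest boundary edge runs (16.63, 14.75)→(15.08, 17.08); distance from the point to it = 2.38 mm. The point is inside the cross-section and 2.38 mm from the nearest boundary — more than the 0.8 mm shell width (2 × 0.4), so it's in the infill interior.

infill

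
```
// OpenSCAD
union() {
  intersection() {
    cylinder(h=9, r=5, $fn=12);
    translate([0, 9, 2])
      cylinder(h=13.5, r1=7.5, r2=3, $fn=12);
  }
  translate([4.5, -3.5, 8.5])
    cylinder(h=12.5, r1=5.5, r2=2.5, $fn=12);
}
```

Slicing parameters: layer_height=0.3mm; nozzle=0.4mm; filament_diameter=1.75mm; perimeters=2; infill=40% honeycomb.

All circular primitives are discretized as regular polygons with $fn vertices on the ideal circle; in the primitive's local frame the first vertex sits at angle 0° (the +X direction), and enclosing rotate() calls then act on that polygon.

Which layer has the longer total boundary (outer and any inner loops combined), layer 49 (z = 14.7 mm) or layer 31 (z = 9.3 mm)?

layer 31 (z = 9.3 mm)

Layer 49 (z = 14.7): the cylinder is absent (z outside [0, 9]); the cone at (0, 9) contributes a regular 12-gon of circumradius 3.267 (interpolated between r1=7.5 and r2=3 at t=0.941) (perimeter = 2·12·3.267·sin(180°/12) = 20.29 mm); After intersecting: at least one operand is absent at this height, so nothing remains; the cone at (4.5, -3.5): at t=0.496 of its height the radius interpolates to r₁+(r₂−r₁)t = 4.012, giving a regular 12-gon of that circumradius (perimeter = 2·12·4.012·sin(180°/12) = 24.92 mm); Taking the union: only the cone at (4.5, -3.5) is present, so the union is just that shape — boundary = 24.92 mm. So its perimeter = 24.92 mm. Layer 31 (z = 9.3): the cylinder is not intersected at this z (z outside [0, 9]); the cone at (0, 9): at t=0.541 of its height the radius interpolates to r₁+(r₂−r₁)t = 5.067, giving a regular 12-gon of that circumradius (perimeter = 2·12·5.067·sin(180°/12) = 31.47 mm); Keeping only the common overlap: at least one operand is absent at this height, so nothing remains; the cone at (4.5, -3.5): at t=0.064 of its height the radius interpolates to r₁+(r₂−r₁)t = 5.308, giving a regular 12-gon of that circumradius (perimeter = 2·12·5.308·sin(180°/12) = 32.97 mm); Combining (union): only the cone at (4.5, -3.5) is present, so the union is just that shape — boundary = 32.97 mm. So its perimeter = 32.97 mm. Layer 31 is larger (32.97 vs 24.92 mm).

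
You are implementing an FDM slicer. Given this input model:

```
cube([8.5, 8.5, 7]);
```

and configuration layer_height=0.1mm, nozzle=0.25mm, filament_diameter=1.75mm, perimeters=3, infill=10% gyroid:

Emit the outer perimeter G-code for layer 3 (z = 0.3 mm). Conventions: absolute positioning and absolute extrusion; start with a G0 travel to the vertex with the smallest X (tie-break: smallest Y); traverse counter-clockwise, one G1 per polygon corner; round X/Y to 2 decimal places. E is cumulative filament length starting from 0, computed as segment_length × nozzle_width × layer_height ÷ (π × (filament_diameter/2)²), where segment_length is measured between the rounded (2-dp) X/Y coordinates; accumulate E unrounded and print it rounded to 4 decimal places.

G0 X0.00 Y0.00 Z0.30
G1 X8.50 Y0.00 E0.0883
G1 X8.50 Y8.50 E0.1767
G1 X0.00 Y8.50 E0.2650
G1 X0.00 Y0.00 E0.3534

At z = 0.3 mm: the cube is present — its section is the full 8.5×8.5 rectangle. The outline is a single polygon with 4 vertices. Extrusion per mm of travel: 0.25 × 0.1 / (π × 0.875²) = 0.010394. Accumulating E over each segment gives final E = 0.3534.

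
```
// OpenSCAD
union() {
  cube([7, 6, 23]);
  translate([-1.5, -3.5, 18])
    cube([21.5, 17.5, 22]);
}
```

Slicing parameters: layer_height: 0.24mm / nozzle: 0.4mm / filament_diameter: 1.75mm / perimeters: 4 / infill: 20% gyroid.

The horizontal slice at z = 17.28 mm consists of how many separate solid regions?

At z = 17.28 mm: the cube (footprint 7×6) is included at this height; the cube at (-1.5, -3.5) is not intersected at this z (z outside [18, 40]); Merging all regions: only the 7×6 cube is present, so the union is just that shape — 1 connected region. The result has 1 disconnected region.

1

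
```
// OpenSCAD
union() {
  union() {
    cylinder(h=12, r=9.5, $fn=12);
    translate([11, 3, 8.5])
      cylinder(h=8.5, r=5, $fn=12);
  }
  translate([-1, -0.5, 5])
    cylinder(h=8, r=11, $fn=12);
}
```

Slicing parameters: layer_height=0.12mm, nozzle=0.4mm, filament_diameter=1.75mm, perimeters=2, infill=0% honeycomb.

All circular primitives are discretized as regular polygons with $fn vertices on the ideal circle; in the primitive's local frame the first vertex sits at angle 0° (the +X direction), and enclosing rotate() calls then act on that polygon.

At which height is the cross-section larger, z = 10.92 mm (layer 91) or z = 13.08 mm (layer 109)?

layer 91 (z = 10.92 mm)

Layer 91 (z = 10.92): the r=9.5 cylinder gives a regular 12-gon of circumradius 9.5 (constant along its height) (area = (12/2)·9.500²·sin(360°/12) = 270.75 mm²); the r=5 cylinder at (11, 3) gives a regular 12-gon of circumradius 5 (constant along its height) (area = (12/2)·5.000²·sin(360°/12) = 75.00 mm²); Merging all regions: the regions partially overlap — summed areas 345.75 mm² minus the doubly-counted overlap 15.05 mm² gives 330.70 mm² — area = 330.70 mm²; the r=11 cylinder at (-1, -0.5) contributes a regular 12-gon of circumradius 11 (area = (12/2)·11.000²·sin(360°/12) = 363.00 mm²); Taking the union: the regions partially overlap — summed areas 693.70 mm² minus the doubly-counted overlap 274.10 mm² gives 419.60 mm² — area = 419.60 mm². So its area = 419.60 mm². Layer 109 (z = 13.08): the cylinder is not intersected at this z (z outside [0, 12]); the r=5 cylinder at (11, 3) contributes a regular 12-gon of circumradius 5 (area = (12/2)·5.000²·sin(360°/12) = 75.00 mm²); Taking the union: only the r=5 cylinder at (11, 3) is present, so the union is just that shape — area = 75.00 mm²; the cylinder at (-1, -0.5) is not intersected at this z (z outside [5, 13]); Taking the union: only the result so far is present, so the union is just that shape — area = 75.00 mm². So its area = 75.00 mm². Layer 91 is larger (419.60 vs 75.00 mm²).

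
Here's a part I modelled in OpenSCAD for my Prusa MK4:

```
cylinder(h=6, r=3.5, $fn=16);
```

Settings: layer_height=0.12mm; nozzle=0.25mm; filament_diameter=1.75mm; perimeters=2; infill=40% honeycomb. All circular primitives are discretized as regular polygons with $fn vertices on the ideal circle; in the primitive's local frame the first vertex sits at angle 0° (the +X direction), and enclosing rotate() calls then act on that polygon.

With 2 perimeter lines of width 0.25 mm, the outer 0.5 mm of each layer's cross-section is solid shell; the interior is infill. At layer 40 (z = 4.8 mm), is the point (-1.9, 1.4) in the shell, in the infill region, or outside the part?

At z = 4.8 mm: the r=3.5 cylinder gives a regular 16-gon of circumradius 3.5 (constant along its height). Overall, the cross-section is a single solid region. The nearest boundary edge runs (-2.47, 2.47)→(-3.23, 1.34); distance from the point to it = 1.08 mm. The point is inside the cross-section and 1.08 mm from the nearest boundary — more than the 0.5 mm shell width (2 × 0.25), so it's in the infill interior.

infill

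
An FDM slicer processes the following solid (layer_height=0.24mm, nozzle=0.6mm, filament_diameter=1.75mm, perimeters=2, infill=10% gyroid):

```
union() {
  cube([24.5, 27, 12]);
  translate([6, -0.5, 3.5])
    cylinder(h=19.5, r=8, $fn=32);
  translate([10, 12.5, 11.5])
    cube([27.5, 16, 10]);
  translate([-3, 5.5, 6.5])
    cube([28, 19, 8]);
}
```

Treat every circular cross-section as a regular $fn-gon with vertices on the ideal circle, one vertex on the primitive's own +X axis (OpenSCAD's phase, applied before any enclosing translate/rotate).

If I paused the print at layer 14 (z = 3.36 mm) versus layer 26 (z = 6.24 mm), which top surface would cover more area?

layer 26 (z = 6.24 mm)

Layer 14 (z = 3.36): the 24.5×27 cube contributes its full rectangle (area 661.50 mm²); the cylinder at (6, -0.5) is absent (z outside [3.5, 23]); the cube at (10, 12.5) is absent (z outside [11.5, 21.5]); the cube at (-3, 5.5) is absent (z outside [6.5, 14.5]); Combining (union): only the 24.5×27 cube is present, so the union is just that shape — area = 661.50 mm². So its area = 661.50 mm². Layer 26 (z = 6.24): the cube (footprint 24.5×27) is included at this height (area 661.50 mm²); the r=8 cylinder at (6, -0.5) gives a regular 32-gon of circumradius 8 (constant along its height) (area = (32/2)·8.000²·sin(360°/32) = 199.77 mm²); the cube at (10, 12.5) does not reach this height (z outside [11.5, 21.5]); the cube at (-3, 5.5) is not intersected at this z (z outside [6.5, 14.5]); Merging all regions: the regions partially overlap — summed areas 861.27 mm² minus the doubly-counted overlap 85.80 mm² gives 775.48 mm² — area = 775.48 mm². So its area = 775.48 mm². Layer 26 is larger (775.48 vs 661.50 mm²).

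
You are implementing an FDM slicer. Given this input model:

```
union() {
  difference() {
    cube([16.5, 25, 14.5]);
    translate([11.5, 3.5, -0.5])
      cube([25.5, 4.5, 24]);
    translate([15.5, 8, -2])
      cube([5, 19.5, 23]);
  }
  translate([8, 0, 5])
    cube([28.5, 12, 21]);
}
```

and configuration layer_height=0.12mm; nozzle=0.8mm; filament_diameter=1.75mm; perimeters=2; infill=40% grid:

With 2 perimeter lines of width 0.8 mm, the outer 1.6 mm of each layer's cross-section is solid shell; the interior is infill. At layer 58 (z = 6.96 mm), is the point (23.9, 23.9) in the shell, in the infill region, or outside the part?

At z = 6.96 mm: the 16.5×25 cube contributes its full rectangle; the 25.5×4.5 cube at (11.5, 3.5) contributes its full rectangle; the cube at (15.5, 8) (footprint 5×19.5) is included at this height; Taking the first minus the rest: starting from the 16.5×25 cube, the 25.5×4.5 cube at (11.5, 3.5) partially overlaps it — only the 22.50 mm² overlap (of its 114.75 mm²) is removed, clipping the outline; the 5×19.5 cube at (15.5, 8) partially overlaps it — only the 17.00 mm² overlap (of its 97.50 mm²) is removed, clipping the outline — 1 connected region; the 28.5×12 cube at (8, 0) contributes its full rectangle; Combining (union): the regions partially overlap (shared area 75.50 mm²), so overlapping operands fuse into one piece — 1 connected region. Overall, the cross-section is a single solid region. The nearest boundary edge runs (15.50, 25.00)→(15.50, 12.00); distance from the point to it = 8.40 mm. The point is not inside any of the regions above, so it lies outside the cross-section (8.40 mm from the nearest boundary).

outside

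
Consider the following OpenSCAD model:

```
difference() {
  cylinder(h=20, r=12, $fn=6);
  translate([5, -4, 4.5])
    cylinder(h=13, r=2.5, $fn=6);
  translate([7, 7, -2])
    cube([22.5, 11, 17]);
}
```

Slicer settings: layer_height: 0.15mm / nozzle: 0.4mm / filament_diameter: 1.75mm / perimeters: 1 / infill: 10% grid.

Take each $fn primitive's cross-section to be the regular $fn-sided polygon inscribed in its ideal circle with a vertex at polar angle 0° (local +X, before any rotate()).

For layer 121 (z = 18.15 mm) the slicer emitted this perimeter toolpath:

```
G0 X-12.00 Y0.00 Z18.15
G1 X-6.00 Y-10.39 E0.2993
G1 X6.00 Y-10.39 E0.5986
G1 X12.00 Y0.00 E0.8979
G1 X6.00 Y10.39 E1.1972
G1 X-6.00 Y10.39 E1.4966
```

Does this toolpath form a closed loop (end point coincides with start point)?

Start point (G0): (-12.00, 0.00). End point (last G1): the path does not return to the start — open.

no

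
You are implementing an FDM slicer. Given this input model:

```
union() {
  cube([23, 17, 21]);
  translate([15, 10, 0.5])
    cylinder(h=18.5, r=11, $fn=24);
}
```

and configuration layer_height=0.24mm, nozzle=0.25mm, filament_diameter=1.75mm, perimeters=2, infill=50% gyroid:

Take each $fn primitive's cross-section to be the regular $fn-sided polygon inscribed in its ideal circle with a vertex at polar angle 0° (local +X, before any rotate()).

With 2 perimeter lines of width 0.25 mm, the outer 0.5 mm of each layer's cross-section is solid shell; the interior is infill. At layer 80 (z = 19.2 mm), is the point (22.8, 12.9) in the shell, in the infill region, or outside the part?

At z = 19.2 mm: the cube (footprint 23×17) is included at this height; the cylinder at (15, 10) does not reach this height (z outside [0.5, 19]); Merging all regions: only the 23×17 cube is present, so the union is just that shape — 1 connected region. Overall, the cross-section is a single solid region. The nearest boundary edge runs (23.00, 0.00)→(23.00, 17.00); distance from the point to it = 0.20 mm. The point is inside the cross-section, 0.20 mm from the nearest boundary — within the 0.5 mm shell band (2 × 0.25).

shell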